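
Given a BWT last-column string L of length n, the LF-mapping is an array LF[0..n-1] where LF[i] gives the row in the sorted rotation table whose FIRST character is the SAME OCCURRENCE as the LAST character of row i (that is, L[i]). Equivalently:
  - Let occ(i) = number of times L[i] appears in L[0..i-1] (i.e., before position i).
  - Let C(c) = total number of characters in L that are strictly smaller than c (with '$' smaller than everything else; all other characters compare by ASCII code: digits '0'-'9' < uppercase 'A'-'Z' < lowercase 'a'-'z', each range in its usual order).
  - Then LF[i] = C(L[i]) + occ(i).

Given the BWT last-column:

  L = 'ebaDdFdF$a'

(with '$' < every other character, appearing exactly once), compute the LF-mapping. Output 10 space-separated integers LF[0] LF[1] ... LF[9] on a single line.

Answer: 9 6 4 1 7 2 8 3 0 5

Derivation:
Char counts: '$':1, 'D':1, 'F':2, 'a':2, 'b':1, 'd':2, 'e':1
C (first-col start): C('$')=0, C('D')=1, C('F')=2, C('a')=4, C('b')=6, C('d')=7, C('e')=9
L[0]='e': occ=0, LF[0]=C('e')+0=9+0=9
L[1]='b': occ=0, LF[1]=C('b')+0=6+0=6
L[2]='a': occ=0, LF[2]=C('a')+0=4+0=4
L[3]='D': occ=0, LF[3]=C('D')+0=1+0=1
L[4]='d': occ=0, LF[4]=C('d')+0=7+0=7
L[5]='F': occ=0, LF[5]=C('F')+0=2+0=2
L[6]='d': occ=1, LF[6]=C('d')+1=7+1=8
L[7]='F': occ=1, LF[7]=C('F')+1=2+1=3
L[8]='$': occ=0, LF[8]=C('$')+0=0+0=0
L[9]='a': occ=1, LF[9]=C('a')+1=4+1=5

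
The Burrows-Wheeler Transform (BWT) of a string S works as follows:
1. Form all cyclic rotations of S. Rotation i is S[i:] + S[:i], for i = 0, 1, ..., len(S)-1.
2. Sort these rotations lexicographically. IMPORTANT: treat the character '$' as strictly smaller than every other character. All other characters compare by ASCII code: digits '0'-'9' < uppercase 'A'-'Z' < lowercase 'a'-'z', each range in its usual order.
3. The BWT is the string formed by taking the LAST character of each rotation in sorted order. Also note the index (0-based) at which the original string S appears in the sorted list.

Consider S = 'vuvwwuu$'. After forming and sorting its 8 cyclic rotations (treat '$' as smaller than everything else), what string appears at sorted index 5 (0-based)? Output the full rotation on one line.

Answer: vwwuu$vu

Derivation:
All 8 rotations (rotation i = S[i:]+S[:i]):
  rot[0] = vuvwwuu$
  rot[1] = uvwwuu$v
  rot[2] = vwwuu$vu
  rot[3] = wwuu$vuv
  rot[4] = wuu$vuvw
  rot[5] = uu$vuvww
  rot[6] = u$vuvwwu
  rot[7] = $vuvwwuu
Sorted (with $ < everything):
  sorted[0] = $vuvwwuu
  sorted[1] = u$vuvwwu
  sorted[2] = uu$vuvww
  sorted[3] = uvwwuu$v
  sorted[4] = vuvwwuu$
  sorted[5] = vwwuu$vu
  sorted[6] = wuu$vuvw
  sorted[7] = wwuu$vuv
sorted[5] = vwwuu$vu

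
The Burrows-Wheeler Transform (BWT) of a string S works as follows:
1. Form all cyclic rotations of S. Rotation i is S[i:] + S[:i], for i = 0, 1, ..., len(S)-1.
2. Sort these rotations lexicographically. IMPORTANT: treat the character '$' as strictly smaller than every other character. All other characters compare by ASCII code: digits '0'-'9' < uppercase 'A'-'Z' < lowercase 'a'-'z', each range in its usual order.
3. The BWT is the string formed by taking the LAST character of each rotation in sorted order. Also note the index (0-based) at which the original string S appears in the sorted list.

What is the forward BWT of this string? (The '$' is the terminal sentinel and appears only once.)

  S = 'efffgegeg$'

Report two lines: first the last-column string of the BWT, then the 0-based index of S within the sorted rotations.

All 10 rotations (rotation i = S[i:]+S[:i]):
  rot[0] = efffgegeg$
  rot[1] = fffgegeg$e
  rot[2] = ffgegeg$ef
  rot[3] = fgegeg$eff
  rot[4] = gegeg$efff
  rot[5] = egeg$efffg
  rot[6] = geg$efffge
  rot[7] = eg$efffgeg
  rot[8] = g$efffgege
  rot[9] = $efffgegeg
Sorted (with $ < everything):
  sorted[0] = $efffgegeg  (last char: 'g')
  sorted[1] = efffgegeg$  (last char: '$')
  sorted[2] = eg$efffgeg  (last char: 'g')
  sorted[3] = egeg$efffg  (last char: 'g')
  sorted[4] = fffgegeg$e  (last char: 'e')
  sorted[5] = ffgegeg$ef  (last char: 'f')
  sorted[6] = fgegeg$eff  (last char: 'f')
  sorted[7] = g$efffgege  (last char: 'e')
  sorted[8] = geg$efffge  (last char: 'e')
  sorted[9] = gegeg$efff  (last char: 'f')
Last column: g$ggeffeef
Original string S is at sorted index 1

Answer: g$ggeffeef
1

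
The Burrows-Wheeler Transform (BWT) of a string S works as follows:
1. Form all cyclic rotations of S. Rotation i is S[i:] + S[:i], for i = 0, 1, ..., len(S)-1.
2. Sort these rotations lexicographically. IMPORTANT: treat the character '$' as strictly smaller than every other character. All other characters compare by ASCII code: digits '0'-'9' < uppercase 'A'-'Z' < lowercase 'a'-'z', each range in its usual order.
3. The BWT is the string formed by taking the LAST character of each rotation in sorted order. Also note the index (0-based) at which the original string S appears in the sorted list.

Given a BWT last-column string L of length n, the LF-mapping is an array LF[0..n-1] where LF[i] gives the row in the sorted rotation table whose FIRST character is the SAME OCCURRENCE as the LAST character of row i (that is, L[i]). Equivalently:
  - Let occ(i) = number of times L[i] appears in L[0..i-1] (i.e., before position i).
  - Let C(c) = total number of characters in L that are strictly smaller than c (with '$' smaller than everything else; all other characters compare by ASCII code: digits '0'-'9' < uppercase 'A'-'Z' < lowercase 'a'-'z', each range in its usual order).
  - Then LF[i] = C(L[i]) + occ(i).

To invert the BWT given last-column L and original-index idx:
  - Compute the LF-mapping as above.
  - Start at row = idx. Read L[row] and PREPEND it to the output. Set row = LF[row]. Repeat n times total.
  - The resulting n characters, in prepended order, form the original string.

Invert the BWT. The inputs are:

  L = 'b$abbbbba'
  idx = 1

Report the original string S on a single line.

Answer: aabbbbbb$

Derivation:
LF mapping: 3 0 1 4 5 6 7 8 2
Walk LF starting at row 1, prepending L[row]:
  step 1: row=1, L[1]='$', prepend. Next row=LF[1]=0
  step 2: row=0, L[0]='b', prepend. Next row=LF[0]=3
  step 3: row=3, L[3]='b', prepend. Next row=LF[3]=4
  step 4: row=4, L[4]='b', prepend. Next row=LF[4]=5
  step 5: row=5, L[5]='b', prepend. Next row=LF[5]=6
  step 6: row=6, L[6]='b', prepend. Next row=LF[6]=7
  step 7: row=7, L[7]='b', prepend. Next row=LF[7]=8
  step 8: row=8, L[8]='a', prepend. Next row=LF[8]=2
  step 9: row=2, L[2]='a', prepend. Next row=LF[2]=1
Reversed output: aabbbbbb$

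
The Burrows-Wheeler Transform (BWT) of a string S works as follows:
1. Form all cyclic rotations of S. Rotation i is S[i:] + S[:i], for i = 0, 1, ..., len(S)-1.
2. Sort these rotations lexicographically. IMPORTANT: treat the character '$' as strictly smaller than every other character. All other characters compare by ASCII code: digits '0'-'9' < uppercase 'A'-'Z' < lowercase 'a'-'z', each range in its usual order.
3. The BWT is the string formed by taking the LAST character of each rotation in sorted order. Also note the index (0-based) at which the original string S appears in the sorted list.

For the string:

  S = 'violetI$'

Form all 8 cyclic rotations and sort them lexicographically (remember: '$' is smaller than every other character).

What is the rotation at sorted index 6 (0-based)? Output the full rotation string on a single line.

Answer: tI$viole

Derivation:
All 8 rotations (rotation i = S[i:]+S[:i]):
  rot[0] = violetI$
  rot[1] = ioletI$v
  rot[2] = oletI$vi
  rot[3] = letI$vio
  rot[4] = etI$viol
  rot[5] = tI$viole
  rot[6] = I$violet
  rot[7] = $violetI
Sorted (with $ < everything):
  sorted[0] = $violetI
  sorted[1] = I$violet
  sorted[2] = etI$viol
  sorted[3] = ioletI$v
  sorted[4] = letI$vio
  sorted[5] = oletI$vi
  sorted[6] = tI$viole
  sorted[7] = violetI$
sorted[6] = tI$viole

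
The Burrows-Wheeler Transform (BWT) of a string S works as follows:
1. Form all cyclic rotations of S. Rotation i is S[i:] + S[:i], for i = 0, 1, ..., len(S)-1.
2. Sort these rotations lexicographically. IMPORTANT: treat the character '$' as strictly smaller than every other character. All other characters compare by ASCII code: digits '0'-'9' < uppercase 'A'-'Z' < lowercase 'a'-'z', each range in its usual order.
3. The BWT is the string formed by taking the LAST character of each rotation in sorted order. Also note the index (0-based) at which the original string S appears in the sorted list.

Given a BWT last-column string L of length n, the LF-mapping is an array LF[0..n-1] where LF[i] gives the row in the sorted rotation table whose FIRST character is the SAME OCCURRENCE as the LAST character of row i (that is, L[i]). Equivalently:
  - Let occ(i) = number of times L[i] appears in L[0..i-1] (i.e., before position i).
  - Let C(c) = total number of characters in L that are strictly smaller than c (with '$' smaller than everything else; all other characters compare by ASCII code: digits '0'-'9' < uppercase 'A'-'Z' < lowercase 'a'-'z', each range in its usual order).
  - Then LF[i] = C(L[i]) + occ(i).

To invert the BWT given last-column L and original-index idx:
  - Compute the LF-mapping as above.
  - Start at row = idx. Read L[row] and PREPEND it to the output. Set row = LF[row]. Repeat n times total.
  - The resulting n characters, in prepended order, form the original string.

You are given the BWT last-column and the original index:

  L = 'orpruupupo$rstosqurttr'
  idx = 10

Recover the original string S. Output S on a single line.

LF mapping: 1 8 4 9 18 19 5 20 6 2 0 10 13 15 3 14 7 21 11 16 17 12
Walk LF starting at row 10, prepending L[row]:
  step 1: row=10, L[10]='$', prepend. Next row=LF[10]=0
  step 2: row=0, L[0]='o', prepend. Next row=LF[0]=1
  step 3: row=1, L[1]='r', prepend. Next row=LF[1]=8
  step 4: row=8, L[8]='p', prepend. Next row=LF[8]=6
  step 5: row=6, L[6]='p', prepend. Next row=LF[6]=5
  step 6: row=5, L[5]='u', prepend. Next row=LF[5]=19
  step 7: row=19, L[19]='t', prepend. Next row=LF[19]=16
  step 8: row=16, L[16]='q', prepend. Next row=LF[16]=7
  step 9: row=7, L[7]='u', prepend. Next row=LF[7]=20
  step 10: row=20, L[20]='t', prepend. Next row=LF[20]=17
  step 11: row=17, L[17]='u', prepend. Next row=LF[17]=21
  step 12: row=21, L[21]='r', prepend. Next row=LF[21]=12
  step 13: row=12, L[12]='s', prepend. Next row=LF[12]=13
  step 14: row=13, L[13]='t', prepend. Next row=LF[13]=15
  step 15: row=15, L[15]='s', prepend. Next row=LF[15]=14
  step 16: row=14, L[14]='o', prepend. Next row=LF[14]=3
  step 17: row=3, L[3]='r', prepend. Next row=LF[3]=9
  step 18: row=9, L[9]='o', prepend. Next row=LF[9]=2
  step 19: row=2, L[2]='p', prepend. Next row=LF[2]=4
  step 20: row=4, L[4]='u', prepend. Next row=LF[4]=18
  step 21: row=18, L[18]='r', prepend. Next row=LF[18]=11
  step 22: row=11, L[11]='r', prepend. Next row=LF[11]=10
Reversed output: rruporostsrutuqtuppro$

Answer: rruporostsrutuqtuppro$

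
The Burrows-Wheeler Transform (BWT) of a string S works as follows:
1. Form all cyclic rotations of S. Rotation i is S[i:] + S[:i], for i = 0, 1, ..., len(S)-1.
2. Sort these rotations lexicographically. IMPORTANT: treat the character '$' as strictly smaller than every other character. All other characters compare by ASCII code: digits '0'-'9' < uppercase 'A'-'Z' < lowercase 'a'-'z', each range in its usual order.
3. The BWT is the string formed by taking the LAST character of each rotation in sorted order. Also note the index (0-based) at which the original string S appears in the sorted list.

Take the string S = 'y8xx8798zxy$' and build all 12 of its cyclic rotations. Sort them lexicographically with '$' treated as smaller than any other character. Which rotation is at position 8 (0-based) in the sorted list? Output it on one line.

Answer: xy$y8xx8798z

Derivation:
All 12 rotations (rotation i = S[i:]+S[:i]):
  rot[0] = y8xx8798zxy$
  rot[1] = 8xx8798zxy$y
  rot[2] = xx8798zxy$y8
  rot[3] = x8798zxy$y8x
  rot[4] = 8798zxy$y8xx
  rot[5] = 798zxy$y8xx8
  rot[6] = 98zxy$y8xx87
  rot[7] = 8zxy$y8xx879
  rot[8] = zxy$y8xx8798
  rot[9] = xy$y8xx8798z
  rot[10] = y$y8xx8798zx
  rot[11] = $y8xx8798zxy
Sorted (with $ < everything):
  sorted[0] = $y8xx8798zxy
  sorted[1] = 798zxy$y8xx8
  sorted[2] = 8798zxy$y8xx
  sorted[3] = 8xx8798zxy$y
  sorted[4] = 8zxy$y8xx879
  sorted[5] = 98zxy$y8xx87
  sorted[6] = x8798zxy$y8x
  sorted[7] = xx8798zxy$y8
  sorted[8] = xy$y8xx8798z
  sorted[9] = y$y8xx8798zx
  sorted[10] = y8xx8798zxy$
  sorted[11] = zxy$y8xx8798
sorted[8] = xy$y8xx8798z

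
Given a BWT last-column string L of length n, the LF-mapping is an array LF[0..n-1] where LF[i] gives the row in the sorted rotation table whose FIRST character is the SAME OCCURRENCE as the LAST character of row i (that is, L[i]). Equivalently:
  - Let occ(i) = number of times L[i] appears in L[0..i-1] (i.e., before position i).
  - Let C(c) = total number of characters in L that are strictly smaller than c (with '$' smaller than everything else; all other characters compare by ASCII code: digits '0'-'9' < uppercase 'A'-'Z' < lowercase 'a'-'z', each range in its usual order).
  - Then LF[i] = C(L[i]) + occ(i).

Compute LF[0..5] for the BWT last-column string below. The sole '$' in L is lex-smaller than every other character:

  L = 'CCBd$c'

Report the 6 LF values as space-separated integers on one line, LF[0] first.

Answer: 2 3 1 5 0 4

Derivation:
Char counts: '$':1, 'B':1, 'C':2, 'c':1, 'd':1
C (first-col start): C('$')=0, C('B')=1, C('C')=2, C('c')=4, C('d')=5
L[0]='C': occ=0, LF[0]=C('C')+0=2+0=2
L[1]='C': occ=1, LF[1]=C('C')+1=2+1=3
L[2]='B': occ=0, LF[2]=C('B')+0=1+0=1
L[3]='d': occ=0, LF[3]=C('d')+0=5+0=5
L[4]='$': occ=0, LF[4]=C('$')+0=0+0=0
L[5]='c': occ=0, LF[5]=C('c')+0=4+0=4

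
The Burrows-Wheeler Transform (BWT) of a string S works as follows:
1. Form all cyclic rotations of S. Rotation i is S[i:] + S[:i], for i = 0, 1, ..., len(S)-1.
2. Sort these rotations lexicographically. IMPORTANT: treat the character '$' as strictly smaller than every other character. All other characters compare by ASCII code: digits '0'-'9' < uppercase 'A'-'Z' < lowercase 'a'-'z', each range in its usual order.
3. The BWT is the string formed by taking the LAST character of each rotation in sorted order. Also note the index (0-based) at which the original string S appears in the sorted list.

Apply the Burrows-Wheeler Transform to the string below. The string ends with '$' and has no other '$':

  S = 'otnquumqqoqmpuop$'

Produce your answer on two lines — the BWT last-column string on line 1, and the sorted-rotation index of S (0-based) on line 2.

All 17 rotations (rotation i = S[i:]+S[:i]):
  rot[0] = otnquumqqoqmpuop$
  rot[1] = tnquumqqoqmpuop$o
  rot[2] = nquumqqoqmpuop$ot
  rot[3] = quumqqoqmpuop$otn
  rot[4] = uumqqoqmpuop$otnq
  rot[5] = umqqoqmpuop$otnqu
  rot[6] = mqqoqmpuop$otnquu
  rot[7] = qqoqmpuop$otnquum
  rot[8] = qoqmpuop$otnquumq
  rot[9] = oqmpuop$otnquumqq
  rot[10] = qmpuop$otnquumqqo
  rot[11] = mpuop$otnquumqqoq
  rot[12] = puop$otnquumqqoqm
  rot[13] = uop$otnquumqqoqmp
  rot[14] = op$otnquumqqoqmpu
  rot[15] = p$otnquumqqoqmpuo
  rot[16] = $otnquumqqoqmpuop
Sorted (with $ < everything):
  sorted[0] = $otnquumqqoqmpuop  (last char: 'p')
  sorted[1] = mpuop$otnquumqqoq  (last char: 'q')
  sorted[2] = mqqoqmpuop$otnquu  (last char: 'u')
  sorted[3] = nquumqqoqmpuop$ot  (last char: 't')
  sorted[4] = op$otnquumqqoqmpu  (last char: 'u')
  sorted[5] = oqmpuop$otnquumqq  (last char: 'q')
  sorted[6] = otnquumqqoqmpuop$  (last char: '$')
  sorted[7] = p$otnquumqqoqmpuo  (last char: 'o')
  sorted[8] = puop$otnquumqqoqm  (last char: 'm')
  sorted[9] = qmpuop$otnquumqqo  (last char: 'o')
  sorted[10] = qoqmpuop$otnquumq  (last char: 'q')
  sorted[11] = qqoqmpuop$otnquum  (last char: 'm')
  sorted[12] = quumqqoqmpuop$otn  (last char: 'n')
  sorted[13] = tnquumqqoqmpuop$o  (last char: 'o')
  sorted[14] = umqqoqmpuop$otnqu  (last char: 'u')
  sorted[15] = uop$otnquumqqoqmp  (last char: 'p')
  sorted[16] = uumqqoqmpuop$otnq  (last char: 'q')
Last column: pqutuq$omoqmnoupq
Original string S is at sorted index 6

Answer: pqutuq$omoqmnoupq
6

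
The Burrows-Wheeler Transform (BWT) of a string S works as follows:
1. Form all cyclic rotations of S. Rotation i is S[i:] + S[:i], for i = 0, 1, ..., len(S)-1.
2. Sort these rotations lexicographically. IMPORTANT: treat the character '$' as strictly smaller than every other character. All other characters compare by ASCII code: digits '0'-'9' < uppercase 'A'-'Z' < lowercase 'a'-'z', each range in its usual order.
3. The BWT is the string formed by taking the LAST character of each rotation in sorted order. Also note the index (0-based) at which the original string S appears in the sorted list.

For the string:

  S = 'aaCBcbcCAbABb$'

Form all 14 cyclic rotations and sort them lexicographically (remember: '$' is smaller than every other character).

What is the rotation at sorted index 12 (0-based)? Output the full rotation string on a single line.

All 14 rotations (rotation i = S[i:]+S[:i]):
  rot[0] = aaCBcbcCAbABb$
  rot[1] = aCBcbcCAbABb$a
  rot[2] = CBcbcCAbABb$aa
  rot[3] = BcbcCAbABb$aaC
  rot[4] = cbcCAbABb$aaCB
  rot[5] = bcCAbABb$aaCBc
  rot[6] = cCAbABb$aaCBcb
  rot[7] = CAbABb$aaCBcbc
  rot[8] = AbABb$aaCBcbcC
  rot[9] = bABb$aaCBcbcCA
  rot[10] = ABb$aaCBcbcCAb
  rot[11] = Bb$aaCBcbcCAbA
  rot[12] = b$aaCBcbcCAbAB
  rot[13] = $aaCBcbcCAbABb
Sorted (with $ < everything):
  sorted[0] = $aaCBcbcCAbABb
  sorted[1] = ABb$aaCBcbcCAb
  sorted[2] = AbABb$aaCBcbcC
  sorted[3] = Bb$aaCBcbcCAbA
  sorted[4] = BcbcCAbABb$aaC
  sorted[5] = CAbABb$aaCBcbc
  sorted[6] = CBcbcCAbABb$aa
  sorted[7] = aCBcbcCAbABb$a
  sorted[8] = aaCBcbcCAbABb$
  sorted[9] = b$aaCBcbcCAbAB
  sorted[10] = bABb$aaCBcbcCA
  sorted[11] = bcCAbABb$aaCBc
  sorted[12] = cCAbABb$aaCBcb
  sorted[13] = cbcCAbABb$aaCB
sorted[12] = cCAbABb$aaCBcb

Answer: cCAbABb$aaCBcb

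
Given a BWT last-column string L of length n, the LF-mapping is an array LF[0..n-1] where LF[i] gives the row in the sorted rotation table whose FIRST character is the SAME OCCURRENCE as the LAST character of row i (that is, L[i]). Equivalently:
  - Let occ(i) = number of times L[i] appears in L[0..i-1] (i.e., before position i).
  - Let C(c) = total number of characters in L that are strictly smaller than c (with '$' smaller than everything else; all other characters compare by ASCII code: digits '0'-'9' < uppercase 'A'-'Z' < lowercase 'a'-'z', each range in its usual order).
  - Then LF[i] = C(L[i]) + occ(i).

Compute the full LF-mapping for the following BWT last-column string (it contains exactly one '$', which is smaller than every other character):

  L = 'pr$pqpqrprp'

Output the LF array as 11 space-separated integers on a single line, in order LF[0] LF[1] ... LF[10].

Answer: 1 8 0 2 6 3 7 9 4 10 5

Derivation:
Char counts: '$':1, 'p':5, 'q':2, 'r':3
C (first-col start): C('$')=0, C('p')=1, C('q')=6, C('r')=8
L[0]='p': occ=0, LF[0]=C('p')+0=1+0=1
L[1]='r': occ=0, LF[1]=C('r')+0=8+0=8
L[2]='$': occ=0, LF[2]=C('$')+0=0+0=0
L[3]='p': occ=1, LF[3]=C('p')+1=1+1=2
L[4]='q': occ=0, LF[4]=C('q')+0=6+0=6
L[5]='p': occ=2, LF[5]=C('p')+2=1+2=3
L[6]='q': occ=1, LF[6]=C('q')+1=6+1=7
L[7]='r': occ=1, LF[7]=C('r')+1=8+1=9
L[8]='p': occ=3, LF[8]=C('p')+3=1+3=4
L[9]='r': occ=2, LF[9]=C('r')+2=8+2=10
L[10]='p': occ=4, LF[10]=C('p')+4=1+4=5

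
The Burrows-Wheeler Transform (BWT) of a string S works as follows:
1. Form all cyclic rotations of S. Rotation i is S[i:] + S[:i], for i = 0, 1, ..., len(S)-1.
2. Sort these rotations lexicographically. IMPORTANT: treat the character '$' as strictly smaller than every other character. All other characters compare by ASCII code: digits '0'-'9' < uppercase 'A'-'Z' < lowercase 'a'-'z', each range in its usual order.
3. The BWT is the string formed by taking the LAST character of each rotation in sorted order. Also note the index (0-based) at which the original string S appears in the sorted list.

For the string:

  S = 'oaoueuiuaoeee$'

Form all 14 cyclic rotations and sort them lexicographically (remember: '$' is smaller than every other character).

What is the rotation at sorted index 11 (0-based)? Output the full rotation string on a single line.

All 14 rotations (rotation i = S[i:]+S[:i]):
  rot[0] = oaoueuiuaoeee$
  rot[1] = aoueuiuaoeee$o
  rot[2] = oueuiuaoeee$oa
  rot[3] = ueuiuaoeee$oao
  rot[4] = euiuaoeee$oaou
  rot[5] = uiuaoeee$oaoue
  rot[6] = iuaoeee$oaoueu
  rot[7] = uaoeee$oaoueui
  rot[8] = aoeee$oaoueuiu
  rot[9] = oeee$oaoueuiua
  rot[10] = eee$oaoueuiuao
  rot[11] = ee$oaoueuiuaoe
  rot[12] = e$oaoueuiuaoee
  rot[13] = $oaoueuiuaoeee
Sorted (with $ < everything):
  sorted[0] = $oaoueuiuaoeee
  sorted[1] = aoeee$oaoueuiu
  sorted[2] = aoueuiuaoeee$o
  sorted[3] = e$oaoueuiuaoee
  sorted[4] = ee$oaoueuiuaoe
  sorted[5] = eee$oaoueuiuao
  sorted[6] = euiuaoeee$oaou
  sorted[7] = iuaoeee$oaoueu
  sorted[8] = oaoueuiuaoeee$
  sorted[9] = oeee$oaoueuiua
  sorted[10] = oueuiuaoeee$oa
  sorted[11] = uaoeee$oaoueui
  sorted[12] = ueuiuaoeee$oao
  sorted[13] = uiuaoeee$oaoue
sorted[11] = uaoeee$oaoueui

Answer: uaoeee$oaoueui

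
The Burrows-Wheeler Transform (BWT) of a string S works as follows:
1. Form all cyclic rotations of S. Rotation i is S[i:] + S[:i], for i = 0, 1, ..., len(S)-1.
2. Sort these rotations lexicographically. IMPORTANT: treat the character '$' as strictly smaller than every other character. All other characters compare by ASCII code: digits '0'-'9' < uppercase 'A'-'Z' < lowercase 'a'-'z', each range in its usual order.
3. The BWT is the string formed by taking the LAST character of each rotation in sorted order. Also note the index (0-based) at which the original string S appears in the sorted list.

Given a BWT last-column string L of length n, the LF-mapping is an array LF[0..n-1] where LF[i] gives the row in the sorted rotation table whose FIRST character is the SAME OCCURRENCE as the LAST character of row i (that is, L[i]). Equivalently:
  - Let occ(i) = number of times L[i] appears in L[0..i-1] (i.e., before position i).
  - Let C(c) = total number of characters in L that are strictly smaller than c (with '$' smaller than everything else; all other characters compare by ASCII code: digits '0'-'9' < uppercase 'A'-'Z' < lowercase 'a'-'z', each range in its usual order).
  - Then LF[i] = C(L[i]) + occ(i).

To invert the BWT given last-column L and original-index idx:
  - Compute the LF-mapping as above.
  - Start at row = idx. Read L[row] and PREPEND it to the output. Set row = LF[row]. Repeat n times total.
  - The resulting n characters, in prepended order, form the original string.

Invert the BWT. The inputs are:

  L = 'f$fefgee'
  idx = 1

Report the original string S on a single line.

Answer: eegfeff$

Derivation:
LF mapping: 4 0 5 1 6 7 2 3
Walk LF starting at row 1, prepending L[row]:
  step 1: row=1, L[1]='$', prepend. Next row=LF[1]=0
  step 2: row=0, L[0]='f', prepend. Next row=LF[0]=4
  step 3: row=4, L[4]='f', prepend. Next row=LF[4]=6
  step 4: row=6, L[6]='e', prepend. Next row=LF[6]=2
  step 5: row=2, L[2]='f', prepend. Next row=LF[2]=5
  step 6: row=5, L[5]='g', prepend. Next row=LF[5]=7
  step 7: row=7, L[7]='e', prepend. Next row=LF[7]=3
  step 8: row=3, L[3]='e', prepend. Next row=LF[3]=1
Reversed output: eegfeff$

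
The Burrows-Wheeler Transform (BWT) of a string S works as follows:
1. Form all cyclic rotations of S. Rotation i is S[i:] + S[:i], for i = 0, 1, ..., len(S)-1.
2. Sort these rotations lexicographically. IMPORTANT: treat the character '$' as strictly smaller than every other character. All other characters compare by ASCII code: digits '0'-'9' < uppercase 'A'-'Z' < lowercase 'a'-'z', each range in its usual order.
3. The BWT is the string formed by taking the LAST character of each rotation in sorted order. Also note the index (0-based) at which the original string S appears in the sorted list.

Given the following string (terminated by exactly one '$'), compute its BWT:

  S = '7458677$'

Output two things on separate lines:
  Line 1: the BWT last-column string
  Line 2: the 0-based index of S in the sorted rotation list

Answer: 77487$65
5

Derivation:
All 8 rotations (rotation i = S[i:]+S[:i]):
  rot[0] = 7458677$
  rot[1] = 458677$7
  rot[2] = 58677$74
  rot[3] = 8677$745
  rot[4] = 677$7458
  rot[5] = 77$74586
  rot[6] = 7$745867
  rot[7] = $7458677
Sorted (with $ < everything):
  sorted[0] = $7458677  (last char: '7')
  sorted[1] = 458677$7  (last char: '7')
  sorted[2] = 58677$74  (last char: '4')
  sorted[3] = 677$7458  (last char: '8')
  sorted[4] = 7$745867  (last char: '7')
  sorted[5] = 7458677$  (last char: '$')
  sorted[6] = 77$74586  (last char: '6')
  sorted[7] = 8677$745  (last char: '5')
Last column: 77487$65
Original string S is at sorted index 5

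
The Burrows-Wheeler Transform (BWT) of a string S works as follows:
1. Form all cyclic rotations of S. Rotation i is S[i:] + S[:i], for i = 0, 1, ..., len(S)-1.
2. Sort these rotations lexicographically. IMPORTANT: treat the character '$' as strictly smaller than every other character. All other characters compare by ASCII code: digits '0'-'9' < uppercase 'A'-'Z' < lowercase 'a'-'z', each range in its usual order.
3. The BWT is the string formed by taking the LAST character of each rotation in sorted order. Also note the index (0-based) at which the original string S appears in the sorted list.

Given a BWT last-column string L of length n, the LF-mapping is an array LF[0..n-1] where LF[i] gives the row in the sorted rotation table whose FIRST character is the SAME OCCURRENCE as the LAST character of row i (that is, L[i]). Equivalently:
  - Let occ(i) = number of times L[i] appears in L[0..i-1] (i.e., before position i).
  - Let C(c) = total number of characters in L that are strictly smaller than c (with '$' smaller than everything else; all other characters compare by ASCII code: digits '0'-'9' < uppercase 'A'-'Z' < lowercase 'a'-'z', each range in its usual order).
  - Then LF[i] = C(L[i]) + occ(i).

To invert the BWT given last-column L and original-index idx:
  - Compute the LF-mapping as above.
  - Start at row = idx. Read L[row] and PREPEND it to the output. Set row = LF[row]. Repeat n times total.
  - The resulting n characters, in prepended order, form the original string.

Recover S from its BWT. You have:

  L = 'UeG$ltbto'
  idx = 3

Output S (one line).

Answer: bottleGU$

Derivation:
LF mapping: 2 4 1 0 5 7 3 8 6
Walk LF starting at row 3, prepending L[row]:
  step 1: row=3, L[3]='$', prepend. Next row=LF[3]=0
  step 2: row=0, L[0]='U', prepend. Next row=LF[0]=2
  step 3: row=2, L[2]='G', prepend. Next row=LF[2]=1
  step 4: row=1, L[1]='e', prepend. Next row=LF[1]=4
  step 5: row=4, L[4]='l', prepend. Next row=LF[4]=5
  step 6: row=5, L[5]='t', prepend. Next row=LF[5]=7
  step 7: row=7, L[7]='t', prepend. Next row=LF[7]=8
  step 8: row=8, L[8]='o', prepend. Next row=LF[8]=6
  step 9: row=6, L[6]='b', prepend. Next row=LF[6]=3
Reversed output: bottleGU$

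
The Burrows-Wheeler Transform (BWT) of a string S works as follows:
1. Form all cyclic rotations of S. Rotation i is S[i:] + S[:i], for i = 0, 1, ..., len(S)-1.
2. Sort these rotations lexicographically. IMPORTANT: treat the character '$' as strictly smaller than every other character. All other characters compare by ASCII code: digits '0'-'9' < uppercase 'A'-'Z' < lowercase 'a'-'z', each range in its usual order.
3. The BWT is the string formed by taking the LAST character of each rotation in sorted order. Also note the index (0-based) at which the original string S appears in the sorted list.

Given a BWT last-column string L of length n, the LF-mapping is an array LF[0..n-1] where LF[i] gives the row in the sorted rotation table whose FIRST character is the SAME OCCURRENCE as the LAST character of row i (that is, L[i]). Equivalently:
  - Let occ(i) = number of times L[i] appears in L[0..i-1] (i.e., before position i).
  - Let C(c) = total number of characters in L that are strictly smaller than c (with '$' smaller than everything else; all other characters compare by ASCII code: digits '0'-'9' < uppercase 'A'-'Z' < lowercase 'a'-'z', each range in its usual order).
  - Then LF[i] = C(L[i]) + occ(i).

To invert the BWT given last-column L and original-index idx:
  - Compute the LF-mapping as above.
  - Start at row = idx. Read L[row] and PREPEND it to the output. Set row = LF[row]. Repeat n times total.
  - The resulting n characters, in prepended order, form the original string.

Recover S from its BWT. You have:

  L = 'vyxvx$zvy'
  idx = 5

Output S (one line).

LF mapping: 1 6 4 2 5 0 8 3 7
Walk LF starting at row 5, prepending L[row]:
  step 1: row=5, L[5]='$', prepend. Next row=LF[5]=0
  step 2: row=0, L[0]='v', prepend. Next row=LF[0]=1
  step 3: row=1, L[1]='y', prepend. Next row=LF[1]=6
  step 4: row=6, L[6]='z', prepend. Next row=LF[6]=8
  step 5: row=8, L[8]='y', prepend. Next row=LF[8]=7
  step 6: row=7, L[7]='v', prepend. Next row=LF[7]=3
  step 7: row=3, L[3]='v', prepend. Next row=LF[3]=2
  step 8: row=2, L[2]='x', prepend. Next row=LF[2]=4
  step 9: row=4, L[4]='x', prepend. Next row=LF[4]=5
Reversed output: xxvvyzyv$

Answer: xxvvyzyv$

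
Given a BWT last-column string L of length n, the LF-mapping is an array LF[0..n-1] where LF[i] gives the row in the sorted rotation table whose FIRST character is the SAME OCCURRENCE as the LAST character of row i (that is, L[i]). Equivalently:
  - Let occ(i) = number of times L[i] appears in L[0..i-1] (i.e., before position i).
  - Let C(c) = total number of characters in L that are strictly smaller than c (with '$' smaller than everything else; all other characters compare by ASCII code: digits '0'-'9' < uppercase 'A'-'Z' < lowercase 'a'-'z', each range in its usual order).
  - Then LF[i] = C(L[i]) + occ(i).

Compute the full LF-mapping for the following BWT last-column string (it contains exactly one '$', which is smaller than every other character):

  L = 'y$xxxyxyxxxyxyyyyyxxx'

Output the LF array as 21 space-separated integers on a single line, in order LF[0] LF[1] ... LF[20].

Answer: 12 0 1 2 3 13 4 14 5 6 7 15 8 16 17 18 19 20 9 10 11

Derivation:
Char counts: '$':1, 'x':11, 'y':9
C (first-col start): C('$')=0, C('x')=1, C('y')=12
L[0]='y': occ=0, LF[0]=C('y')+0=12+0=12
L[1]='$': occ=0, LF[1]=C('$')+0=0+0=0
L[2]='x': occ=0, LF[2]=C('x')+0=1+0=1
L[3]='x': occ=1, LF[3]=C('x')+1=1+1=2
L[4]='x': occ=2, LF[4]=C('x')+2=1+2=3
L[5]='y': occ=1, LF[5]=C('y')+1=12+1=13
L[6]='x': occ=3, LF[6]=C('x')+3=1+3=4
L[7]='y': occ=2, LF[7]=C('y')+2=12+2=14
L[8]='x': occ=4, LF[8]=C('x')+4=1+4=5
L[9]='x': occ=5, LF[9]=C('x')+5=1+5=6
L[10]='x': occ=6, LF[10]=C('x')+6=1+6=7
L[11]='y': occ=3, LF[11]=C('y')+3=12+3=15
L[12]='x': occ=7, LF[12]=C('x')+7=1+7=8
L[13]='y': occ=4, LF[13]=C('y')+4=12+4=16
L[14]='y': occ=5, LF[14]=C('y')+5=12+5=17
L[15]='y': occ=6, LF[15]=C('y')+6=12+6=18
L[16]='y': occ=7, LF[16]=C('y')+7=12+7=19
L[17]='y': occ=8, LF[17]=C('y')+8=12+8=20
L[18]='x': occ=8, LF[18]=C('x')+8=1+8=9
L[19]='x': occ=9, LF[19]=C('x')+9=1+9=10
L[20]='x': occ=10, LF[20]=C('x')+10=1+10=11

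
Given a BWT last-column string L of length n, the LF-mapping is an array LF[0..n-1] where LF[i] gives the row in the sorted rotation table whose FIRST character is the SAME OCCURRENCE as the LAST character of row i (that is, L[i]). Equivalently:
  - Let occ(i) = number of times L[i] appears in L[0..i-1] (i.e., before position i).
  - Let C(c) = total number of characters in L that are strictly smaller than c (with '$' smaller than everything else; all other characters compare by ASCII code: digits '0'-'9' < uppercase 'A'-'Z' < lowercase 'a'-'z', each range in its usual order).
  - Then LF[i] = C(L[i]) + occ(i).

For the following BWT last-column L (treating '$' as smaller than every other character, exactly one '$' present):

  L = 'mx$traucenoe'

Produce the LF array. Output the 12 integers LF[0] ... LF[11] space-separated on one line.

Char counts: '$':1, 'a':1, 'c':1, 'e':2, 'm':1, 'n':1, 'o':1, 'r':1, 't':1, 'u':1, 'x':1
C (first-col start): C('$')=0, C('a')=1, C('c')=2, C('e')=3, C('m')=5, C('n')=6, C('o')=7, C('r')=8, C('t')=9, C('u')=10, C('x')=11
L[0]='m': occ=0, LF[0]=C('m')+0=5+0=5
L[1]='x': occ=0, LF[1]=C('x')+0=11+0=11
L[2]='$': occ=0, LF[2]=C('$')+0=0+0=0
L[3]='t': occ=0, LF[3]=C('t')+0=9+0=9
L[4]='r': occ=0, LF[4]=C('r')+0=8+0=8
L[5]='a': occ=0, LF[5]=C('a')+0=1+0=1
L[6]='u': occ=0, LF[6]=C('u')+0=10+0=10
L[7]='c': occ=0, LF[7]=C('c')+0=2+0=2
L[8]='e': occ=0, LF[8]=C('e')+0=3+0=3
L[9]='n': occ=0, LF[9]=C('n')+0=6+0=6
L[10]='o': occ=0, LF[10]=C('o')+0=7+0=7
L[11]='e': occ=1, LF[11]=C('e')+1=3+1=4

Answer: 5 11 0 9 8 1 10 2 3 6 7 4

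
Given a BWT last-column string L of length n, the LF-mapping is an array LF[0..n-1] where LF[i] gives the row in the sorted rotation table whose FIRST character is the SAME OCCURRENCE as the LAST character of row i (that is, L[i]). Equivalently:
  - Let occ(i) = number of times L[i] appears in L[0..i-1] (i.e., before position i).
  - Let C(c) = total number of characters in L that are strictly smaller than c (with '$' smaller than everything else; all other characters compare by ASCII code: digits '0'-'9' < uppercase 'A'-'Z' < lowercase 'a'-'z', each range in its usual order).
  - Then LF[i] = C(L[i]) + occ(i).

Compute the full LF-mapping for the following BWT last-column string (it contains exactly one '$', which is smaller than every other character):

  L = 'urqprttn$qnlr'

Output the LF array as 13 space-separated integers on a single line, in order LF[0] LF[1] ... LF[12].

Answer: 12 7 5 4 8 10 11 2 0 6 3 1 9

Derivation:
Char counts: '$':1, 'l':1, 'n':2, 'p':1, 'q':2, 'r':3, 't':2, 'u':1
C (first-col start): C('$')=0, C('l')=1, C('n')=2, C('p')=4, C('q')=5, C('r')=7, C('t')=10, C('u')=12
L[0]='u': occ=0, LF[0]=C('u')+0=12+0=12
L[1]='r': occ=0, LF[1]=C('r')+0=7+0=7
L[2]='q': occ=0, LF[2]=C('q')+0=5+0=5
L[3]='p': occ=0, LF[3]=C('p')+0=4+0=4
L[4]='r': occ=1, LF[4]=C('r')+1=7+1=8
L[5]='t': occ=0, LF[5]=C('t')+0=10+0=10
L[6]='t': occ=1, LF[6]=C('t')+1=10+1=11
L[7]='n': occ=0, LF[7]=C('n')+0=2+0=2
L[8]='$': occ=0, LF[8]=C('$')+0=0+0=0
L[9]='q': occ=1, LF[9]=C('q')+1=5+1=6
L[10]='n': occ=1, LF[10]=C('n')+1=2+1=3
L[11]='l': occ=0, LF[11]=C('l')+0=1+0=1
L[12]='r': occ=2, LF[12]=C('r')+2=7+2=9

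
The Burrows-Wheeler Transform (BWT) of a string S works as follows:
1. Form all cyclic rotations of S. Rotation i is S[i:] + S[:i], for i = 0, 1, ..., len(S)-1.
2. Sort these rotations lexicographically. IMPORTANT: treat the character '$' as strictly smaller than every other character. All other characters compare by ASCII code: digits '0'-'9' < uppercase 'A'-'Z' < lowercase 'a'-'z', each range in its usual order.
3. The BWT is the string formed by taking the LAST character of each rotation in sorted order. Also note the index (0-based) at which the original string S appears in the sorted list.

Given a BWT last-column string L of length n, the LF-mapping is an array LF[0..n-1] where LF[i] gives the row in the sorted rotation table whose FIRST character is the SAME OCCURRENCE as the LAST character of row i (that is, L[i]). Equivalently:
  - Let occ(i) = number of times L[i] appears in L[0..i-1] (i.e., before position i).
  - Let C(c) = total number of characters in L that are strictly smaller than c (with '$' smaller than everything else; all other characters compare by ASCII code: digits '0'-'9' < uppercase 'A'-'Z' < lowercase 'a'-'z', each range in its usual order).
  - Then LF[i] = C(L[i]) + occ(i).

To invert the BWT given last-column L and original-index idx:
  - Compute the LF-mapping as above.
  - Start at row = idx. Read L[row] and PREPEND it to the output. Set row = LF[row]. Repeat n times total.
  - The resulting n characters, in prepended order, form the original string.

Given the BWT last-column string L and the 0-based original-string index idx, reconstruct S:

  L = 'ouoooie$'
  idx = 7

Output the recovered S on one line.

Answer: ueooioo$

Derivation:
LF mapping: 3 7 4 5 6 2 1 0
Walk LF starting at row 7, prepending L[row]:
  step 1: row=7, L[7]='$', prepend. Next row=LF[7]=0
  step 2: row=0, L[0]='o', prepend. Next row=LF[0]=3
  step 3: row=3, L[3]='o', prepend. Next row=LF[3]=5
  step 4: row=5, L[5]='i', prepend. Next row=LF[5]=2
  step 5: row=2, L[2]='o', prepend. Next row=LF[2]=4
  step 6: row=4, L[4]='o', prepend. Next row=LF[4]=6
  step 7: row=6, L[6]='e', prepend. Next row=LF[6]=1
  step 8: row=1, L[1]='u', prepend. Next row=LF[1]=7
Reversed output: ueooioo$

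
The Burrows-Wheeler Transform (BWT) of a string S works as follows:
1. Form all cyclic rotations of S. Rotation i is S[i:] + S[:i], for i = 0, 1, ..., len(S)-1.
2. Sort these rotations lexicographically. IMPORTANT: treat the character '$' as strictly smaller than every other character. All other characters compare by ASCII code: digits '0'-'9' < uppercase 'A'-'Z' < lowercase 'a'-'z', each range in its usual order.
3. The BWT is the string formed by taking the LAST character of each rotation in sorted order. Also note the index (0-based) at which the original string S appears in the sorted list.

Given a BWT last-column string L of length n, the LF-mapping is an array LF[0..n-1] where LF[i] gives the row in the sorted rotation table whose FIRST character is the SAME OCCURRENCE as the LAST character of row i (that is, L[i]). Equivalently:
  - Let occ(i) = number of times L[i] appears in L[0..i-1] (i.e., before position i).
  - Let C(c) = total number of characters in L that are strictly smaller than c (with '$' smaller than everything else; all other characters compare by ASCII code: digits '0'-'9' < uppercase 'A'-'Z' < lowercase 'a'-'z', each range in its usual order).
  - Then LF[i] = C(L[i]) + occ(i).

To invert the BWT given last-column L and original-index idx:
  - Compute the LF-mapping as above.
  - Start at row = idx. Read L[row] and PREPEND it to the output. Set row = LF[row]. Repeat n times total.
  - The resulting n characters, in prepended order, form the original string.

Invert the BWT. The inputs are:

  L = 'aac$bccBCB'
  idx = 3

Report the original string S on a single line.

LF mapping: 4 5 7 0 6 8 9 1 3 2
Walk LF starting at row 3, prepending L[row]:
  step 1: row=3, L[3]='$', prepend. Next row=LF[3]=0
  step 2: row=0, L[0]='a', prepend. Next row=LF[0]=4
  step 3: row=4, L[4]='b', prepend. Next row=LF[4]=6
  step 4: row=6, L[6]='c', prepend. Next row=LF[6]=9
  step 5: row=9, L[9]='B', prepend. Next row=LF[9]=2
  step 6: row=2, L[2]='c', prepend. Next row=LF[2]=7
  step 7: row=7, L[7]='B', prepend. Next row=LF[7]=1
  step 8: row=1, L[1]='a', prepend. Next row=LF[1]=5
  step 9: row=5, L[5]='c', prepend. Next row=LF[5]=8
  step 10: row=8, L[8]='C', prepend. Next row=LF[8]=3
Reversed output: CcaBcBcba$

Answer: CcaBcBcba$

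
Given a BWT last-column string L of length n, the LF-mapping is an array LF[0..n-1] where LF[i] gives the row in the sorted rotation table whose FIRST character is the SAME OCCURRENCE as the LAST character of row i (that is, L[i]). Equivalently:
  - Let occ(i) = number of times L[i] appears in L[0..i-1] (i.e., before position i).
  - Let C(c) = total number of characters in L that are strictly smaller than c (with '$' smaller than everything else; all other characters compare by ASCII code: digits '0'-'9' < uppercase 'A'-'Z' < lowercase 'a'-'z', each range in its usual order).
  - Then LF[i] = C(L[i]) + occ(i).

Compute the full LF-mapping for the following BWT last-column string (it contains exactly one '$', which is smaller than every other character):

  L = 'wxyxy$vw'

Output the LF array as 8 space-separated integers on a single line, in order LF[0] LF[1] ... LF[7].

Answer: 2 4 6 5 7 0 1 3

Derivation:
Char counts: '$':1, 'v':1, 'w':2, 'x':2, 'y':2
C (first-col start): C('$')=0, C('v')=1, C('w')=2, C('x')=4, C('y')=6
L[0]='w': occ=0, LF[0]=C('w')+0=2+0=2
L[1]='x': occ=0, LF[1]=C('x')+0=4+0=4
L[2]='y': occ=0, LF[2]=C('y')+0=6+0=6
L[3]='x': occ=1, LF[3]=C('x')+1=4+1=5
L[4]='y': occ=1, LF[4]=C('y')+1=6+1=7
L[5]='$': occ=0, LF[5]=C('$')+0=0+0=0
L[6]='v': occ=0, LF[6]=C('v')+0=1+0=1
L[7]='w': occ=1, LF[7]=C('w')+1=2+1=3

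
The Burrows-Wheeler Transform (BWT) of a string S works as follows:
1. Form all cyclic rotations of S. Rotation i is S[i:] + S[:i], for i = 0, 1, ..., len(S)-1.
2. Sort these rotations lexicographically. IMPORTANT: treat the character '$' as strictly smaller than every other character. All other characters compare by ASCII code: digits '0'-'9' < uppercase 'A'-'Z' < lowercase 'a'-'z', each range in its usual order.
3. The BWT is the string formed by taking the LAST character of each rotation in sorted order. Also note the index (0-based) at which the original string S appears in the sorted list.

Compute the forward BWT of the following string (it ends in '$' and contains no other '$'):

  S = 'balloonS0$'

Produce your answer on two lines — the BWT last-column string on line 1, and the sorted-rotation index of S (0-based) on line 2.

All 10 rotations (rotation i = S[i:]+S[:i]):
  rot[0] = balloonS0$
  rot[1] = alloonS0$b
  rot[2] = lloonS0$ba
  rot[3] = loonS0$bal
  rot[4] = oonS0$ball
  rot[5] = onS0$ballo
  rot[6] = nS0$balloo
  rot[7] = S0$balloon
  rot[8] = 0$balloonS
  rot[9] = $balloonS0
Sorted (with $ < everything):
  sorted[0] = $balloonS0  (last char: '0')
  sorted[1] = 0$balloonS  (last char: 'S')
  sorted[2] = S0$balloon  (last char: 'n')
  sorted[3] = alloonS0$b  (last char: 'b')
  sorted[4] = balloonS0$  (last char: '$')
  sorted[5] = lloonS0$ba  (last char: 'a')
  sorted[6] = loonS0$bal  (last char: 'l')
  sorted[7] = nS0$balloo  (last char: 'o')
  sorted[8] = onS0$ballo  (last char: 'o')
  sorted[9] = oonS0$ball  (last char: 'l')
Last column: 0Snb$alool
Original string S is at sorted index 4

Answer: 0Snb$alool
4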